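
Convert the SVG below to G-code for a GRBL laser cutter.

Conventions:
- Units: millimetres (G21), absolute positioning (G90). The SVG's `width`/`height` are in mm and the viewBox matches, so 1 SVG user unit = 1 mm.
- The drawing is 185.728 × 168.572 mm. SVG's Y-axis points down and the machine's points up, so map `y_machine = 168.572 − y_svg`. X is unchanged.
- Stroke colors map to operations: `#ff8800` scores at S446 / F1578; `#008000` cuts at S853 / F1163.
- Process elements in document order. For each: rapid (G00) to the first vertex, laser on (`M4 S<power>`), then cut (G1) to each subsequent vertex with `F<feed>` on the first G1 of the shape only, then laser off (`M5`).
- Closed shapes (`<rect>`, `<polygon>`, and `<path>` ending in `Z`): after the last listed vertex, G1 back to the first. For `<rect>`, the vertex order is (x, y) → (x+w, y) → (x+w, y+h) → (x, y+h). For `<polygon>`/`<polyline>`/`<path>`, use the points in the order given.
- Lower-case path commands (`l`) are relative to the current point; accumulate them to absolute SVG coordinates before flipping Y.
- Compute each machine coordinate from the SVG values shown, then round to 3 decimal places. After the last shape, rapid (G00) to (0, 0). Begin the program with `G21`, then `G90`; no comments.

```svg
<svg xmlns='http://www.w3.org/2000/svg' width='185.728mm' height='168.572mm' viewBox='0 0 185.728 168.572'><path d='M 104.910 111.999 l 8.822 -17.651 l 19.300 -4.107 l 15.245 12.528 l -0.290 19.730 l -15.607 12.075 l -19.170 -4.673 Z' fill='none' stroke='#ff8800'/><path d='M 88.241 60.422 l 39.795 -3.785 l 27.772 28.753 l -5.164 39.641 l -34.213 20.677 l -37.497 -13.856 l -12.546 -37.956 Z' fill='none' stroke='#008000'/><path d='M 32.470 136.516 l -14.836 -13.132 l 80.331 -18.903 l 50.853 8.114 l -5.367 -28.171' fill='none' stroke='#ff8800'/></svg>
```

G21
G90
G00 X104.910 Y56.573
M4 S446
G1 X113.732 Y74.224 F1578
G1 X133.032 Y78.331
G1 X148.277 Y65.803
G1 X147.987 Y46.073
G1 X132.380 Y33.998
G1 X113.210 Y38.671
G1 X104.910 Y56.573
M5
G00 X88.241 Y108.150
M4 S853
G1 X128.036 Y111.935 F1163
G1 X155.808 Y83.182
G1 X150.644 Y43.541
G1 X116.431 Y22.864
G1 X78.934 Y36.720
G1 X66.388 Y74.676
G1 X88.241 Y108.150
M5
G00 X32.470 Y32.056
M4 S446
G1 X17.634 Y45.188 F1578
G1 X97.965 Y64.091
G1 X148.818 Y55.977
G1 X143.451 Y84.148
M5
G00 X0.000 Y0.000

viewBox `0 0 185.728 168.572` with mm width/height → 1 unit = 1 mm. Flip: y_m = 168.572 − y_svg.

**Shape 1** — `<path>` regular polygon, stroke `#ff8800` → score (S446, F1578). Machine vertices: (104.910,56.573) → (113.732,74.224) → (133.032,78.331) → (148.277,65.803) → (147.987,46.073) → (132.380,33.998) → (113.210,38.671) → (104.910,56.573). Closed: final G1 returns to the first vertex.

**Shape 2** — `<path>` regular polygon, stroke `#008000` → cut (S853, F1163). Machine vertices: (88.241,108.150) → (128.036,111.935) → (155.808,83.182) → (150.644,43.541) → (116.431,22.864) → (78.934,36.720) → (66.388,74.676) → (88.241,108.150). Closed: final G1 returns to the first vertex.

**Shape 3** — `<path>` open polyline, stroke `#ff8800` → score (S446, F1578). Machine vertices: (32.470,32.056) → (17.634,45.188) → (97.965,64.091) → (148.818,55.977) → (143.451,84.148). Open path.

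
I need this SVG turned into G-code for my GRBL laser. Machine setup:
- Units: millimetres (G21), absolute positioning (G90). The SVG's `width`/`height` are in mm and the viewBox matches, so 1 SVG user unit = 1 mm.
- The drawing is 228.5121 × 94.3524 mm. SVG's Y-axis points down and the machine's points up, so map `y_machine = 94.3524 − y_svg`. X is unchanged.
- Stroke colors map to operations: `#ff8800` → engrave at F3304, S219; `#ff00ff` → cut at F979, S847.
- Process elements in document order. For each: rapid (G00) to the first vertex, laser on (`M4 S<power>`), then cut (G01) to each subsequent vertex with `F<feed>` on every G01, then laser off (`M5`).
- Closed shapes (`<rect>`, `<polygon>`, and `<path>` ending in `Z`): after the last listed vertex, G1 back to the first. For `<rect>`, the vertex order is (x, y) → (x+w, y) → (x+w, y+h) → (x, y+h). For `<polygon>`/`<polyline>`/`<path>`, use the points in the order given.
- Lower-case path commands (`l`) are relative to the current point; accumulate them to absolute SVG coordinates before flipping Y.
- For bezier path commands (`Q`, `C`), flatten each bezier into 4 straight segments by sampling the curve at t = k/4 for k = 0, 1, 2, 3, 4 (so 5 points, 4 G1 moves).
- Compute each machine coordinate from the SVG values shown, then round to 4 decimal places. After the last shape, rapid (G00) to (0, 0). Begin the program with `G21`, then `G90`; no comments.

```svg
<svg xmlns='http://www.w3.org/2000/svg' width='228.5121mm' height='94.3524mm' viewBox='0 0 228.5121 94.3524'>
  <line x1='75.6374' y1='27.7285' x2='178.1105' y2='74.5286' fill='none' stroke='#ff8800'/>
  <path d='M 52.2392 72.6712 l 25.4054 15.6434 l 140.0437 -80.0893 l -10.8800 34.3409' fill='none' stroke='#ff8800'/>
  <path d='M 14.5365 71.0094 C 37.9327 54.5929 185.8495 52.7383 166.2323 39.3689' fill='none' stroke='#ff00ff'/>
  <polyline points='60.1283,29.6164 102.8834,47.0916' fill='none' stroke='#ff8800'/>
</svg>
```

viewBox `0 0 228.5121 94.3524` with mm width/height → 1 unit = 1 mm. Flip: y_m = 94.3524 − y_svg.

**Shape 1** — `<line>` line segment, stroke `#ff8800` → engrave (S219, F3304). Machine vertices: (75.6374,66.6239) → (178.1105,19.8238). Open path.

**Shape 2** — `<path>` open polyline, stroke `#ff8800` → engrave (S219, F3304). Machine vertices: (52.2392,21.6812) → (77.6446,6.0378) → (217.6883,86.1271) → (206.8083,51.7862). Open path.

**Shape 3** — `<path>` cubic bezier, stroke `#ff00ff` → cut (S847, F979). Control points (SVG): P0=(14.5365,71.0094), P1=(37.9327,54.5929), P2=(185.8495,52.7383), P3=(166.2323,39.3689); sampled at t=k/4. Machine vertices: (14.5365,23.3430) → (50.8679,33.3325) → (106.5144,40.3059) → (154.0959,46.7080) → (166.2323,54.9835). Open path.

**Shape 4** — `<polyline>` line segment, stroke `#ff8800` → engrave (S219, F3304). Machine vertices: (60.1283,64.7360) → (102.8834,47.2608). Open path.

G21
G90
G00 X75.6374 Y66.6239
M4 S219
G01 X178.1105 Y19.8238 F3304
M5
G00 X52.2392 Y21.6812
M4 S219
G01 X77.6446 Y6.0378 F3304
G01 X217.6883 Y86.1271 F3304
G01 X206.8083 Y51.7862 F3304
M5
G00 X14.5365 Y23.3430
M4 S847
G01 X50.8679 Y33.3325 F979
G01 X106.5144 Y40.3059 F979
G01 X154.0959 Y46.7080 F979
G01 X166.2323 Y54.9835 F979
M5
G00 X60.1283 Y64.7360
M4 S219
G01 X102.8834 Y47.2608 F3304
M5
G00 X0.0000 Y0.0000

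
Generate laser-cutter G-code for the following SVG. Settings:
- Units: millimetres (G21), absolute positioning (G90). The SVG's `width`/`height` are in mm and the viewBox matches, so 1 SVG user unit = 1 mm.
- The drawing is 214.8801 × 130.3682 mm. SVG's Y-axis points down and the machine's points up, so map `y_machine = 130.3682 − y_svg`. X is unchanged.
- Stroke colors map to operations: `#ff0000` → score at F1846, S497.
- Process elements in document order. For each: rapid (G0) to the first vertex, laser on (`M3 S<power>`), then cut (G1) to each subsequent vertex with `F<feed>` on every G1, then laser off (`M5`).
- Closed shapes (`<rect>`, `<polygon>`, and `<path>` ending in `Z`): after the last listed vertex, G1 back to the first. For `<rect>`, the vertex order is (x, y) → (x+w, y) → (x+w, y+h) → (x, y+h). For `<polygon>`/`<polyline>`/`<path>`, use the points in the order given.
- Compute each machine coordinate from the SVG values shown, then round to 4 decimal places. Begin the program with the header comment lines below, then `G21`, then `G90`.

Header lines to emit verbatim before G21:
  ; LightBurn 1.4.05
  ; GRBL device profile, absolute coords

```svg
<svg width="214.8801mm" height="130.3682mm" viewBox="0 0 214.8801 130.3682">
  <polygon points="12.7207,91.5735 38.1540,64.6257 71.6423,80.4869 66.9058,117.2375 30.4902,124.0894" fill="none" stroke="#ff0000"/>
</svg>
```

viewBox `0 0 214.8801 130.3682` with mm width/height → 1 unit = 1 mm. Flip: y_m = 130.3682 − y_svg.

**Shape 1** — `<polygon>` regular polygon, stroke `#ff0000` → score (S497, F1846). Machine vertices: (12.7207,38.7947) → (38.1540,65.7425) → (71.6423,49.8813) → (66.9058,13.1307) → (30.4902,6.2788) → (12.7207,38.7947). Closed: final G1 returns to the first vertex.

; LightBurn 1.4.05
; GRBL device profile, absolute coords
G21
G90
G0 X12.7207 Y38.7947
M3 S497
G1 X38.1540 Y65.7425 F1846
G1 X71.6423 Y49.8813 F1846
G1 X66.9058 Y13.1307 F1846
G1 X30.4902 Y6.2788 F1846
G1 X12.7207 Y38.7947 F1846
M5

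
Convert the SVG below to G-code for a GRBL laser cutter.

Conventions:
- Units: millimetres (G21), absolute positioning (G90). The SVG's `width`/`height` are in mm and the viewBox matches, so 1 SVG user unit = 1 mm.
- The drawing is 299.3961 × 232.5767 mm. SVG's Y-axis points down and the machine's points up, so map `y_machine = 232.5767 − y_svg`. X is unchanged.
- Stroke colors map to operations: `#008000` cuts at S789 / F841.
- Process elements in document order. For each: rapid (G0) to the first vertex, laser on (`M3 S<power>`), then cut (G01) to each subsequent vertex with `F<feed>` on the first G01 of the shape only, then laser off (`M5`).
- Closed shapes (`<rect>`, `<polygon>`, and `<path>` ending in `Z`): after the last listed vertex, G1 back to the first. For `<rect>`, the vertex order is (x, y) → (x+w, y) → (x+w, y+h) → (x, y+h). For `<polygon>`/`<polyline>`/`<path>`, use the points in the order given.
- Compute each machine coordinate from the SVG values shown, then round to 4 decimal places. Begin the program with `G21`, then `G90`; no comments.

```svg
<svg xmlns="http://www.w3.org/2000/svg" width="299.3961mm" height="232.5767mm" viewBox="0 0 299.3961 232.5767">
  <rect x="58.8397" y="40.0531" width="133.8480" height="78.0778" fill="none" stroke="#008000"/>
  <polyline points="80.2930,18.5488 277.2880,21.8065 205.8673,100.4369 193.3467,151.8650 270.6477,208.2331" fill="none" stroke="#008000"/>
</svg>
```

G21
G90
G0 X58.8397 Y192.5236
M3 S789
G01 X192.6877 Y192.5236 F841
G01 X192.6877 Y114.4458
G01 X58.8397 Y114.4458
G01 X58.8397 Y192.5236
M5
G0 X80.2930 Y214.0279
M3 S789
G01 X277.2880 Y210.7702 F841
G01 X205.8673 Y132.1398
G01 X193.3467 Y80.7117
G01 X270.6477 Y24.3436
M5

viewBox `0 0 299.3961 232.5767` with mm width/height → 1 unit = 1 mm. Flip: y_m = 232.5767 − y_svg.

**Shape 1** — `<rect>` rectangle, stroke `#008000` → cut (S789, F841). Machine vertices: (58.8397,192.5236) → (192.6877,192.5236) → (192.6877,114.4458) → (58.8397,114.4458) → (58.8397,192.5236). Closed: final G1 returns to the first vertex.

**Shape 2** — `<polyline>` open polyline, stroke `#008000` → cut (S789, F841). Machine vertices: (80.2930,214.0279) → (277.2880,210.7702) → (205.8673,132.1398) → (193.3467,80.7117) → (270.6477,24.3436). Open path.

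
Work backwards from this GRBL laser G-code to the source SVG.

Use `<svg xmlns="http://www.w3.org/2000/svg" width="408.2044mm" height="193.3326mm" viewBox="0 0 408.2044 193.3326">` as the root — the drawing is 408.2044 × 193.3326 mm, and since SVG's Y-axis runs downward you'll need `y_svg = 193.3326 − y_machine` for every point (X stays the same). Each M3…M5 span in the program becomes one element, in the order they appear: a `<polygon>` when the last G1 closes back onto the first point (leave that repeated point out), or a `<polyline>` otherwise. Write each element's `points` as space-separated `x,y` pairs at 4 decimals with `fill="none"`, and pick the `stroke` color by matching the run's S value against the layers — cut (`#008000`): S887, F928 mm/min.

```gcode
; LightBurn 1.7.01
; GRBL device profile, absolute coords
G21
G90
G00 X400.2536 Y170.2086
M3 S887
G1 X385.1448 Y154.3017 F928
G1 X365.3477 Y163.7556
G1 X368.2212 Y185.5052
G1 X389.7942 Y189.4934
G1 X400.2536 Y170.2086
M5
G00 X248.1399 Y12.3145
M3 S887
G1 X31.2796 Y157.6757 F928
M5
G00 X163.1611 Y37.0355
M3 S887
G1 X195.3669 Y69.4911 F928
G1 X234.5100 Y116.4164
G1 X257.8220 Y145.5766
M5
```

<svg xmlns="http://www.w3.org/2000/svg" width="408.2044mm" height="193.3326mm" viewBox="0 0 408.2044 193.3326">
  <polygon points="400.2536,23.1240 385.1448,39.0309 365.3477,29.5770 368.2212,7.8274 389.7942,3.8392" fill="none" stroke="#008000"/>
  <polyline points="248.1399,181.0181 31.2796,35.6569" fill="none" stroke="#008000"/>
  <polyline points="163.1611,156.2971 195.3669,123.8415 234.5100,76.9162 257.8220,47.7560" fill="none" stroke="#008000"/>
</svg>

Machine Y-up, SVG Y-down with viewBox height 193.3326, so y_svg = 193.3326 − y_machine; X carries over. Every run uses S887, so all elements get stroke `#008000` (cut).

Run 1: The run returns to its start, so emit a `<polygon>` with points (Y-flipped): 400.2536,23.1240 385.1448,39.0309 365.3477,29.5770 368.2212,7.8274 389.7942,3.8392.

Run 2: The run is open, so emit a `<polyline>` with points (Y-flipped): 248.1399,181.0181 31.2796,35.6569.

Run 3: The run is open, so emit a `<polyline>` with points (Y-flipped): 163.1611,156.2971 195.3669,123.8415 234.5100,76.9162 257.8220,47.7560.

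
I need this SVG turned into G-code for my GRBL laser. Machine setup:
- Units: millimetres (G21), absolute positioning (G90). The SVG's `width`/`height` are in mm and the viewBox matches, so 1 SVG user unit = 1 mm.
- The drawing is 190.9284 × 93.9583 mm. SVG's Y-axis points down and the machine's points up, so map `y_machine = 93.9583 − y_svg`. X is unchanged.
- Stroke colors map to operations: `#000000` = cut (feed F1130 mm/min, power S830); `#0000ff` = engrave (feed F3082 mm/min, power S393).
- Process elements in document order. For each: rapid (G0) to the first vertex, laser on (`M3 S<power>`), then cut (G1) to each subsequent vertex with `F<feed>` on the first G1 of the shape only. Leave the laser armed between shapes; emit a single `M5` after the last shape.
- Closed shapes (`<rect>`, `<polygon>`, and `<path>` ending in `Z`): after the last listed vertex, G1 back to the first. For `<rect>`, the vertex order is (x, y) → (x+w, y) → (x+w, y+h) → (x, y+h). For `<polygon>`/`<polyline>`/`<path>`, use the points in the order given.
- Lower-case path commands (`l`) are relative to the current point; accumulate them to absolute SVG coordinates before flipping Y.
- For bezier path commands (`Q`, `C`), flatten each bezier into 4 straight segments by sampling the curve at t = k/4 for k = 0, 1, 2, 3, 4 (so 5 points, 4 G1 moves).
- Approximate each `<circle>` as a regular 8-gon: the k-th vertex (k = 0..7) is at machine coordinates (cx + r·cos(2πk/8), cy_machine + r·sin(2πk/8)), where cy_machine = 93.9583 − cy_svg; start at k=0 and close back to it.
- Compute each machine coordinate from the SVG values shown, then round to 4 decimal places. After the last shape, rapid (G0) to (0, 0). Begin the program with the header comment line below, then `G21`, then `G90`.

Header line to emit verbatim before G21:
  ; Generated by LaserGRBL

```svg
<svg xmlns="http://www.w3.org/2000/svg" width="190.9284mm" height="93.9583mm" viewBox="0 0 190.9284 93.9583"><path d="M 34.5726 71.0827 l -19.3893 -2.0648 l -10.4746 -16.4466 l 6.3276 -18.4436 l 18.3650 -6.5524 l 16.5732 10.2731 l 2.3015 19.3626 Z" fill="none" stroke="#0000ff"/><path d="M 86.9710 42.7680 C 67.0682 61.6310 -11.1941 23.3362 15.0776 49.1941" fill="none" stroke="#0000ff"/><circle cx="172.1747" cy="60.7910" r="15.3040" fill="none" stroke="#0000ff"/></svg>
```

1 u = 1 mm; y_m = 93.9583 − y.

[1] `<path>` regular polygon, #0000ff→engrave S393 F3082: (34.5726,22.8756) → (15.1833,24.9404) → (4.7087,41.3870) → (11.0363,59.8306) → (29.4013,66.3830) → (45.9745,56.1099) → (48.2760,36.7473) → (34.5726,22.8756) (closed)

[2] `<path>` cubic bezier, #0000ff→engrave S393 F3082: (86.9710,51.1903) → (63.6467,45.8647) → (33.7089,50.6003) → (12.4287,54.0245) → (15.0776,44.7642)

[3] `<circle>` circle, #0000ff→engrave S393 F3082: (187.4787,33.1673) → (182.9963,43.9889) → (172.1747,48.4713) → (161.3531,43.9889) → (156.8707,33.1673) → (161.3531,22.3457) → (172.1747,17.8633) → (182.9963,22.3457) → (187.4787,33.1673) (closed)

; Generated by LaserGRBL
G21
G90
G0 X34.5726 Y22.8756
M3 S393
G1 X15.1833 Y24.9404 F3082
G1 X4.7087 Y41.3870
G1 X11.0363 Y59.8306
G1 X29.4013 Y66.3830
G1 X45.9745 Y56.1099
G1 X48.2760 Y36.7473
G1 X34.5726 Y22.8756
G0 X86.9710 Y51.1903
M3 S393
G1 X63.6467 Y45.8647 F3082
G1 X33.7089 Y50.6003
G1 X12.4287 Y54.0245
G1 X15.0776 Y44.7642
G0 X187.4787 Y33.1673
M3 S393
G1 X182.9963 Y43.9889 F3082
G1 X172.1747 Y48.4713
G1 X161.3531 Y43.9889
G1 X156.8707 Y33.1673
G1 X161.3531 Y22.3457
G1 X172.1747 Y17.8633
G1 X182.9963 Y22.3457
G1 X187.4787 Y33.1673
M5
G0 X0.0000 Y0.0000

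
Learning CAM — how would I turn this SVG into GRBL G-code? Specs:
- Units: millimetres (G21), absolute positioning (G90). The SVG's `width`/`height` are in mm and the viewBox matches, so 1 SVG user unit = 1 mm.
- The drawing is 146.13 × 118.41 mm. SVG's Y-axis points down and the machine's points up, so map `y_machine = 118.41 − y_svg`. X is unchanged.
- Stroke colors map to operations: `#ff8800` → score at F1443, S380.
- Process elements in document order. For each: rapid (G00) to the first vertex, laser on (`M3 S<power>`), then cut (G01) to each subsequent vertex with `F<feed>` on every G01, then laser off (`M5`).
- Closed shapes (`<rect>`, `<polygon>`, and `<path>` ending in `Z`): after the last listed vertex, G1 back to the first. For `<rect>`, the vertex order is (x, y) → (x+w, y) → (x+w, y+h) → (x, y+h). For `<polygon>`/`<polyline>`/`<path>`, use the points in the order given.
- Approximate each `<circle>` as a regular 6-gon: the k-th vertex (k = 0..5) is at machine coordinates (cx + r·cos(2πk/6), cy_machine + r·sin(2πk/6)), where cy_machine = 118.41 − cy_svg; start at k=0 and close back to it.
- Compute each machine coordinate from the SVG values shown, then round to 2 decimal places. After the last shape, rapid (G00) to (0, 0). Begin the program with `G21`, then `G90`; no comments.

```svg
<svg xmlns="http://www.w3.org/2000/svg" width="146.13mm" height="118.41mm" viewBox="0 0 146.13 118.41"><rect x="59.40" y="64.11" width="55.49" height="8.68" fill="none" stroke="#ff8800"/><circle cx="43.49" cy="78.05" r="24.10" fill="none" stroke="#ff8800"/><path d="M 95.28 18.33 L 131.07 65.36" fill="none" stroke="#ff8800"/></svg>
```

G21
G90
G00 X59.40 Y54.30
M3 S380
G01 X114.89 Y54.30 F1443
G01 X114.89 Y45.62 F1443
G01 X59.40 Y45.62 F1443
G01 X59.40 Y54.30 F1443
M5
G00 X67.59 Y40.36
M3 S380
G01 X55.54 Y61.23 F1443
G01 X31.44 Y61.23 F1443
G01 X19.39 Y40.36 F1443
G01 X31.44 Y19.49 F1443
G01 X55.54 Y19.49 F1443
G01 X67.59 Y40.36 F1443
M5
G00 X95.28 Y100.08
M3 S380
G01 X131.07 Y53.05 F1443
M5
G00 X0.00 Y0.00

1 u = 1 mm; y_m = 118.41 − y.

[1] `<rect>` rectangle, #ff8800→score S380 F1443: (59.40,54.30) → (114.89,54.30) → (114.89,45.62) → (59.40,45.62) → (59.40,54.30) (closed)

[2] `<circle>` circle, #ff8800→score S380 F1443: (67.59,40.36) → (55.54,61.23) → (31.44,61.23) → (19.39,40.36) → (31.44,19.49) → (55.54,19.49) → (67.59,40.36) (closed)

[3] `<path>` line segment, #ff8800→score S380 F1443: (95.28,100.08) → (131.07,53.05)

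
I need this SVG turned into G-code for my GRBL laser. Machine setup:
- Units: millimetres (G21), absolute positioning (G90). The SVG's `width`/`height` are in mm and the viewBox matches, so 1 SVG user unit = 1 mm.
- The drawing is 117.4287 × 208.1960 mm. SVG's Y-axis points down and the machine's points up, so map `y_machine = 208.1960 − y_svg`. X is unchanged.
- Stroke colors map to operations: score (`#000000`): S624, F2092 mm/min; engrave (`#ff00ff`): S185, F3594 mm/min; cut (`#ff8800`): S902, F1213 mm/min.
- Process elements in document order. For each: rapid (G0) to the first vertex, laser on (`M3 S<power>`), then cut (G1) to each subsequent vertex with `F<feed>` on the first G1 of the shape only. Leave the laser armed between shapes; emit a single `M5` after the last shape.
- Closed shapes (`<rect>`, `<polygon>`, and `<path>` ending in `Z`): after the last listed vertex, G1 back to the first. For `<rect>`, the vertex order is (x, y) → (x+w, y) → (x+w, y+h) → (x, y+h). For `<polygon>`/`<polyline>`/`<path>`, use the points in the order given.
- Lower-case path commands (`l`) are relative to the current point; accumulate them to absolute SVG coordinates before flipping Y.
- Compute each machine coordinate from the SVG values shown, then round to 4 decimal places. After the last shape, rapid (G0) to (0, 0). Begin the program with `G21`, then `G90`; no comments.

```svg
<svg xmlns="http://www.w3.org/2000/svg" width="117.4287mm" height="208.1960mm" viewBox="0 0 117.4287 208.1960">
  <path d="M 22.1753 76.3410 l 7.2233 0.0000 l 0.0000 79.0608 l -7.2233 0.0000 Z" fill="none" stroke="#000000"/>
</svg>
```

G21
G90
G0 X22.1753 Y131.8550
M3 S624
G1 X29.3986 Y131.8550 F2092
G1 X29.3986 Y52.7942
G1 X22.1753 Y52.7942
G1 X22.1753 Y131.8550
M5
G0 X0.0000 Y0.0000

Since the viewBox matches the mm dimensions, user units are millimetres directly. The only transform is the Y-flip y_m = 208.1960 − y_svg.

Shape 1 is a rectangle drawn with `<path>`. Its stroke #000000 means score at S624, F2092. After flipping Y the toolpath is (22.1753,131.8550) → (29.3986,131.8550) → (29.3986,52.7942) → (22.1753,52.7942) → (22.1753,131.8550), returning to the start.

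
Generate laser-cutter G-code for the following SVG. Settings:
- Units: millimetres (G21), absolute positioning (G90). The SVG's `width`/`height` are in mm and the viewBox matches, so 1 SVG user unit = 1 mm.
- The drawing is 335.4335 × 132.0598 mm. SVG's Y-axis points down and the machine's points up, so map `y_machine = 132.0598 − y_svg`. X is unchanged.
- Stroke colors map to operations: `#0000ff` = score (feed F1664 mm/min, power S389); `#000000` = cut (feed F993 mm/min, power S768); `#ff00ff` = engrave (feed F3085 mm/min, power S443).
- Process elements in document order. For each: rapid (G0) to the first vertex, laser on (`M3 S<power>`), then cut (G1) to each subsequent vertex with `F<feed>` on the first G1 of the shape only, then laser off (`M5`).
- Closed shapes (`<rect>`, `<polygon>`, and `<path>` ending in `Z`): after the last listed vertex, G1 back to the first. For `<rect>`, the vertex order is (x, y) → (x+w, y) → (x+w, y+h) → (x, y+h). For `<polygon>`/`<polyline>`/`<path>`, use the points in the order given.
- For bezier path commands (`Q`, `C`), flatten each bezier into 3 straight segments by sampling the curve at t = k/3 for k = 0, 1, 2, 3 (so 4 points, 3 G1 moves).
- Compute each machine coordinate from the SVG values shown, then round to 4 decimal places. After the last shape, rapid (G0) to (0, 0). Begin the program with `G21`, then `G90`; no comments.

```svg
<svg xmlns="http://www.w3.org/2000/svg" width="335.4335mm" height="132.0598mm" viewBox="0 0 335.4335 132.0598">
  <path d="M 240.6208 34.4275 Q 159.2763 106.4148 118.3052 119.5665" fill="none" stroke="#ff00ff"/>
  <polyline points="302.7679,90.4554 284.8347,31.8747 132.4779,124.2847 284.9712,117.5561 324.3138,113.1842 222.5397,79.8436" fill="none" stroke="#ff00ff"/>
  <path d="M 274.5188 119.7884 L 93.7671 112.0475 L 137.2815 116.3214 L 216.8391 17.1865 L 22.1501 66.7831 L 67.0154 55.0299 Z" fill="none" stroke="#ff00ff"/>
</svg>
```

G21
G90
G0 X240.6208 Y97.6323
M3 S443
G1 X190.8771 Y56.1781 F3085
G1 X150.1052 Y27.7984
G1 X118.3052 Y12.4933
M5
G0 X302.7679 Y41.6044
M3 S443
G1 X284.8347 Y100.1851 F3085
G1 X132.4779 Y7.7751
G1 X284.9712 Y14.5037
G1 X324.3138 Y18.8756
G1 X222.5397 Y52.2162
M5
G0 X274.5188 Y12.2714
M3 S443
G1 X93.7671 Y20.0123 F3085
G1 X137.2815 Y15.7384
G1 X216.8391 Y114.8733
G1 X22.1501 Y65.2767
G1 X67.0154 Y77.0299
G1 X274.5188 Y12.2714
M5
G0 X0.0000 Y0.0000

viewBox `0 0 335.4335 132.0598` with mm width/height → 1 unit = 1 mm. Flip: y_m = 132.0598 − y_svg.

**Shape 1** — `<path>` quadratic bezier, stroke `#ff00ff` → engrave (S443, F3085). Control points (SVG): P0=(240.6208,34.4275), P1=(159.2763,106.4148), P2=(118.3052,119.5665); sampled at t=k/3. Machine vertices: (240.6208,97.6323) → (190.8771,56.1781) → (150.1052,27.7984) → (118.3052,12.4933). Open path.

**Shape 2** — `<polyline>` open polyline, stroke `#ff00ff` → engrave (S443, F3085). Machine vertices: (302.7679,41.6044) → (284.8347,100.1851) → (132.4779,7.7751) → (284.9712,14.5037) → (324.3138,18.8756) → (222.5397,52.2162). Open path.

**Shape 3** — `<path>` closed polygon, stroke `#ff00ff` → engrave (S443, F3085). Machine vertices: (274.5188,12.2714) → (93.7671,20.0123) → (137.2815,15.7384) → (216.8391,114.8733) → (22.1501,65.2767) → (67.0154,77.0299) → (274.5188,12.2714). Closed: final G1 returns to the first vertex.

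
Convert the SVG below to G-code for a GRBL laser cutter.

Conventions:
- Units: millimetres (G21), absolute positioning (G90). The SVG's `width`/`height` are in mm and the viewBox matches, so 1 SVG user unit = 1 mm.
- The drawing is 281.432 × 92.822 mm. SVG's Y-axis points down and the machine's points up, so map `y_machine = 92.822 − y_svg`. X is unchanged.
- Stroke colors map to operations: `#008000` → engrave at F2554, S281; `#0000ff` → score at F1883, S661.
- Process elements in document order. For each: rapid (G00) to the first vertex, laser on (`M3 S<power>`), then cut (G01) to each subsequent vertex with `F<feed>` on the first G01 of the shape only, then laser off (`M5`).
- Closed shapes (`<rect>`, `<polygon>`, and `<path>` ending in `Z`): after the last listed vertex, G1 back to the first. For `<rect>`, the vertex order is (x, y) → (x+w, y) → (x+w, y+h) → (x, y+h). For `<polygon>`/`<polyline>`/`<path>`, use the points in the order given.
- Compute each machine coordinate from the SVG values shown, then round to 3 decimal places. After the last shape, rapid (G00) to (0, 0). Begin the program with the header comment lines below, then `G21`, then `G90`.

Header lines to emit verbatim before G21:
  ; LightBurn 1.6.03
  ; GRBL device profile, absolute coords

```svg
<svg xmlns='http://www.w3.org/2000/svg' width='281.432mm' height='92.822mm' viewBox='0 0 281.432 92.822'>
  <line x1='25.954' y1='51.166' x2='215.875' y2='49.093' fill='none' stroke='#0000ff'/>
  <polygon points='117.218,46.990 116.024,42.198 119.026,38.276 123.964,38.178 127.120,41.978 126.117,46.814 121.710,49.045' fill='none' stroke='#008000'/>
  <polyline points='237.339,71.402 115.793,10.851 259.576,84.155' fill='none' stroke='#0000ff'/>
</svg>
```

Since the viewBox matches the mm dimensions, user units are millimetres directly. The only transform is the Y-flip y_m = 92.822 − y_svg.

Shape 1 is a line segment drawn with `<line>`. Its stroke #0000ff means score at S661, F1883. After flipping Y the toolpath is (25.954,41.656) → (215.875,43.729).

Shape 2 is a regular polygon drawn with `<polygon>`. Its stroke #008000 means engrave at S281, F2554. After flipping Y the toolpath is (117.218,45.832) → (116.024,50.624) → (119.026,54.546) → (123.964,54.644) → (127.120,50.844) → (126.117,46.008) → (121.710,43.777) → (117.218,45.832), returning to the start.

Shape 3 is a open polyline drawn with `<polyline>`. Its stroke #0000ff means score at S661, F1883. After flipping Y the toolpath is (237.339,21.420) → (115.793,81.971) → (259.576,8.667).

; LightBurn 1.6.03
; GRBL device profile, absolute coords
G21
G90
G00 X25.954 Y41.656
M3 S661
G01 X215.875 Y43.729 F1883
M5
G00 X117.218 Y45.832
M3 S281
G01 X116.024 Y50.624 F2554
G01 X119.026 Y54.546
G01 X123.964 Y54.644
G01 X127.120 Y50.844
G01 X126.117 Y46.008
G01 X121.710 Y43.777
G01 X117.218 Y45.832
M5
G00 X237.339 Y21.420
M3 S661
G01 X115.793 Y81.971 F1883
G01 X259.576 Y8.667
M5
G00 X0.000 Y0.000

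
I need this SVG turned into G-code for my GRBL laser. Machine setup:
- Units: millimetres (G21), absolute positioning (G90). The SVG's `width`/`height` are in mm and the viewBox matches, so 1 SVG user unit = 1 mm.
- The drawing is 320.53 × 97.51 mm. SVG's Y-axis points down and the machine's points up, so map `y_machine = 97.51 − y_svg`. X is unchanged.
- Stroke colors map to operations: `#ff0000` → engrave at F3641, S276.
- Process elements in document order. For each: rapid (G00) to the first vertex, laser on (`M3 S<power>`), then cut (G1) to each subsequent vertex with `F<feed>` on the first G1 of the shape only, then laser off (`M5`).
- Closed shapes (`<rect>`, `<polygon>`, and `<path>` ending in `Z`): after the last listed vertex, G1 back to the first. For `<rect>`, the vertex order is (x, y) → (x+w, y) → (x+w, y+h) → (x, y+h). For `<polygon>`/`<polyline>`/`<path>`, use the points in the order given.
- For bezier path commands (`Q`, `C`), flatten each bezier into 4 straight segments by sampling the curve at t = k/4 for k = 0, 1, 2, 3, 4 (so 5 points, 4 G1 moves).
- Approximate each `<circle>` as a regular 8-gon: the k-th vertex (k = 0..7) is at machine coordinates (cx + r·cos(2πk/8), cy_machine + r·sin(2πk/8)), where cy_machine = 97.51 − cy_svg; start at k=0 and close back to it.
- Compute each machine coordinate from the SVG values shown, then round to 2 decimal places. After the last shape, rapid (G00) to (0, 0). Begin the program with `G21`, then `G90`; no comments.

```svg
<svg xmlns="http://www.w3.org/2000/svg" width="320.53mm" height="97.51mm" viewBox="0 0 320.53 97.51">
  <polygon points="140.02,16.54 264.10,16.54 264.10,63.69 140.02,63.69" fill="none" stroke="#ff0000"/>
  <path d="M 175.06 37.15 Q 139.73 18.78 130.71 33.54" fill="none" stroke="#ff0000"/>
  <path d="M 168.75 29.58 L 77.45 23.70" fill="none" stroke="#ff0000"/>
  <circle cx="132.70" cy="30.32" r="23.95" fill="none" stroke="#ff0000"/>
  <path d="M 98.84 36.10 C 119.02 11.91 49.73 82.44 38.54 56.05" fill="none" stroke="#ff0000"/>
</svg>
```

Since the viewBox matches the mm dimensions, user units are millimetres directly. The only transform is the Y-flip y_m = 97.51 − y_svg.

Shape 1 is a rectangle drawn with `<polygon>`. Its stroke #ff0000 means engrave at S276, F3641. After flipping Y the toolpath is (140.02,80.97) → (264.10,80.97) → (264.10,33.82) → (140.02,33.82) → (140.02,80.97), returning to the start.

Shape 2 is a quadratic bezier drawn with `<path>`. Its stroke #ff0000 means engrave at S276, F3641. After flipping Y the toolpath is (175.06,60.36) → (159.04,67.47) → (146.31,70.45) → (136.86,69.28) → (130.71,63.97).

Shape 3 is a line segment drawn with `<path>`. Its stroke #ff0000 means engrave at S276, F3641. After flipping Y the toolpath is (168.75,67.93) → (77.45,73.81).

Shape 4 is a circle drawn with `<circle>`. Its stroke #ff0000 means engrave at S276, F3641. After flipping Y the toolpath is (156.65,67.19) → (149.64,84.13) → (132.70,91.14) → (115.76,84.13) → (108.75,67.19) → (115.76,50.25) → (132.70,43.24) → (149.64,50.25) → (156.65,67.19), returning to the start.

Shape 5 is a cubic bezier drawn with `<path>`. Its stroke #ff0000 means engrave at S276, F3641. After flipping Y the toolpath is (98.84,61.41) → (99.51,64.79) → (80.45,50.61) → (55.52,36.85) → (38.54,41.46).

G21
G90
G00 X140.02 Y80.97
M3 S276
G1 X264.10 Y80.97 F3641
G1 X264.10 Y33.82
G1 X140.02 Y33.82
G1 X140.02 Y80.97
M5
G00 X175.06 Y60.36
M3 S276
G1 X159.04 Y67.47 F3641
G1 X146.31 Y70.45
G1 X136.86 Y69.28
G1 X130.71 Y63.97
M5
G00 X168.75 Y67.93
M3 S276
G1 X77.45 Y73.81 F3641
M5
G00 X156.65 Y67.19
M3 S276
G1 X149.64 Y84.13 F3641
G1 X132.70 Y91.14
G1 X115.76 Y84.13
G1 X108.75 Y67.19
G1 X115.76 Y50.25
G1 X132.70 Y43.24
G1 X149.64 Y50.25
G1 X156.65 Y67.19
M5
G00 X98.84 Y61.41
M3 S276
G1 X99.51 Y64.79 F3641
G1 X80.45 Y50.61
G1 X55.52 Y36.85
G1 X38.54 Y41.46
M5
G00 X0.00 Y0.00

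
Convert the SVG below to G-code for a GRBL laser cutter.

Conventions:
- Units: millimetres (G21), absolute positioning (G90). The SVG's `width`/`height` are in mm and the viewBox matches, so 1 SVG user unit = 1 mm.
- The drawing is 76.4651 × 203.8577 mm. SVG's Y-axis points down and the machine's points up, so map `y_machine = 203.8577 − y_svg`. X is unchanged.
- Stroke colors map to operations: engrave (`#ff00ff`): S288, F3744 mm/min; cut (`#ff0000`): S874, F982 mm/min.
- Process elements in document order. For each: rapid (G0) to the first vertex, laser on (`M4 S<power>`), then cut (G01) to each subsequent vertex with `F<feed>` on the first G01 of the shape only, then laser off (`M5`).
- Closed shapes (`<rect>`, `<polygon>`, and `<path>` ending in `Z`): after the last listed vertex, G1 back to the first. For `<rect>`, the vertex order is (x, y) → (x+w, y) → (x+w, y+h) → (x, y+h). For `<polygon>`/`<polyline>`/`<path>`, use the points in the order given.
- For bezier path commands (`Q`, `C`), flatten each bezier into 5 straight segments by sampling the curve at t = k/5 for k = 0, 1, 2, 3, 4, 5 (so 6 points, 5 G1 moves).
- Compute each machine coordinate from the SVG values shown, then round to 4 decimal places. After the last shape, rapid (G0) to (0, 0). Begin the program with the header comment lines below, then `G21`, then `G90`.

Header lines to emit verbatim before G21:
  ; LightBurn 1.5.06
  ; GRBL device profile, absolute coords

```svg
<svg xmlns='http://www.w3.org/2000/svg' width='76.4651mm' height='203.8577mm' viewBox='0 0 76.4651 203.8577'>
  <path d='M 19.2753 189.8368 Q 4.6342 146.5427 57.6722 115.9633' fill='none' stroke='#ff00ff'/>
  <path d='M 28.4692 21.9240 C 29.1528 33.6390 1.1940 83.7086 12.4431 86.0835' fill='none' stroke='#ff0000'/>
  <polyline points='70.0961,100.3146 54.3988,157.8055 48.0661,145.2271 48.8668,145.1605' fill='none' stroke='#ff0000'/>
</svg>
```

Since the viewBox matches the mm dimensions, user units are millimetres directly. The only transform is the Y-flip y_m = 203.8577 − y_svg.

Shape 1 is a quadratic bezier drawn with `<path>`. Its stroke #ff00ff means engrave at S288, F3744. After flipping Y the toolpath is (19.2753,14.0209) → (16.1260,30.8300) → (18.3911,46.6218) → (26.0705,61.3965) → (39.1642,75.1541) → (57.6722,87.8944).

Shape 2 is a cubic bezier drawn with `<path>`. Its stroke #ff0000 means cut at S874, F982. After flipping Y the toolpath is (28.4692,181.9337) → (25.9851,170.9905) → (19.8836,154.9726) → (13.4216,138.0104) → (9.8558,124.2341) → (12.4431,117.7742).

Shape 3 is a open polyline drawn with `<polyline>`. Its stroke #ff0000 means cut at S874, F982. After flipping Y the toolpath is (70.0961,103.5431) → (54.3988,46.0522) → (48.0661,58.6306) → (48.8668,58.6972).

; LightBurn 1.5.06
; GRBL device profile, absolute coords
G21
G90
G0 X19.2753 Y14.0209
M4 S288
G01 X16.1260 Y30.8300 F3744
G01 X18.3911 Y46.6218
G01 X26.0705 Y61.3965
G01 X39.1642 Y75.1541
G01 X57.6722 Y87.8944
M5
G0 X28.4692 Y181.9337
M4 S874
G01 X25.9851 Y170.9905 F982
G01 X19.8836 Y154.9726
G01 X13.4216 Y138.0104
G01 X9.8558 Y124.2341
G01 X12.4431 Y117.7742
M5
G0 X70.0961 Y103.5431
M4 S874
G01 X54.3988 Y46.0522 F982
G01 X48.0661 Y58.6306
G01 X48.8668 Y58.6972
M5
G0 X0.0000 Y0.0000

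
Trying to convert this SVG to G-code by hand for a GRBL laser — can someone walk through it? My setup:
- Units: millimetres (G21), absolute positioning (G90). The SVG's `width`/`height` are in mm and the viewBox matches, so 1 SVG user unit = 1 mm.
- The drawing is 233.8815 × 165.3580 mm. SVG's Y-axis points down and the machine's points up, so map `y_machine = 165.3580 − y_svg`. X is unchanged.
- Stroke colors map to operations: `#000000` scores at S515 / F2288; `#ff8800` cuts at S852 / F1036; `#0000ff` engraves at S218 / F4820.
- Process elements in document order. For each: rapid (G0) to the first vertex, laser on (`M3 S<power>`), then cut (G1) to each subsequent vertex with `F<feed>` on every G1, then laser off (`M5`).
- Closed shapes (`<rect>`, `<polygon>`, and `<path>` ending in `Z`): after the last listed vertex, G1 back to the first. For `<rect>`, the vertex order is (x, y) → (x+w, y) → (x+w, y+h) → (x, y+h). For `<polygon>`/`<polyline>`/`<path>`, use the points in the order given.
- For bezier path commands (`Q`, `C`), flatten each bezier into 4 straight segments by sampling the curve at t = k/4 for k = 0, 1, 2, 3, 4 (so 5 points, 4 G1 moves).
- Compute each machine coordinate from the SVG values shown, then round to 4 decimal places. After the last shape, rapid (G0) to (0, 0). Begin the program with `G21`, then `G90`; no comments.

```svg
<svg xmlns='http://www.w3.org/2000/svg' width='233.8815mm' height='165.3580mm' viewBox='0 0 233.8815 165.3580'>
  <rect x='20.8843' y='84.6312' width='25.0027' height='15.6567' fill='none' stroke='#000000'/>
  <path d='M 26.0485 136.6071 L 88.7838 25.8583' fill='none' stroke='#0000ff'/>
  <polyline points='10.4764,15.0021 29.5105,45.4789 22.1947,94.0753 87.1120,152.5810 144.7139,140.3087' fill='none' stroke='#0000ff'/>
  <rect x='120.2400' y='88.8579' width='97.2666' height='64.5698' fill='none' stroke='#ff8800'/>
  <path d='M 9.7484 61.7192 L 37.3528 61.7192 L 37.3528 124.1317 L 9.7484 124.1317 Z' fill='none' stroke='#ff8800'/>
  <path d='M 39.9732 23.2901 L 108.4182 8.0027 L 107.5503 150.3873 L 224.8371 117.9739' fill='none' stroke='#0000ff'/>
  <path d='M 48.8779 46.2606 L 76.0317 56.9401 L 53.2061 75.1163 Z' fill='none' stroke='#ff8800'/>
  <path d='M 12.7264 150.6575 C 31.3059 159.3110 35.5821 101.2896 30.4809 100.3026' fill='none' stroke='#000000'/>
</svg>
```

G21
G90
G0 X20.8843 Y80.7268
M3 S515
G1 X45.8870 Y80.7268 F2288
G1 X45.8870 Y65.0701 F2288
G1 X20.8843 Y65.0701 F2288
G1 X20.8843 Y80.7268 F2288
M5
G0 X26.0485 Y28.7509
M3 S218
G1 X88.7838 Y139.4997 F4820
M5
G0 X10.4764 Y150.3559
M3 S218
G1 X29.5105 Y119.8791 F4820
G1 X22.1947 Y71.2827 F4820
G1 X87.1120 Y12.7770 F4820
G1 X144.7139 Y25.0493 F4820
M5
G0 X120.2400 Y76.5001
M3 S852
G1 X217.5066 Y76.5001 F1036
G1 X217.5066 Y11.9303 F1036
G1 X120.2400 Y11.9303 F1036
G1 X120.2400 Y76.5001 F1036
M5
G0 X9.7484 Y103.6388
M3 S852
G1 X37.3528 Y103.6388 F1036
G1 X37.3528 Y41.2263 F1036
G1 X9.7484 Y41.2263 F1036
G1 X9.7484 Y103.6388 F1036
M5
G0 X39.9732 Y142.0679
M3 S218
G1 X108.4182 Y157.3553 F4820
G1 X107.5503 Y14.9707 F4820
G1 X224.8371 Y47.3841 F4820
M5
G0 X48.8779 Y119.0974
M3 S852
G1 X76.0317 Y108.4179 F1036
G1 X53.2061 Y90.2417 F1036
G1 X48.8779 Y119.0974 F1036
M5
G0 X12.7264 Y14.7005
M3 S515
G1 X24.0561 Y18.7790 F2288
G1 X30.4839 Y36.2628 F2288
G1 X32.4716 Y55.5542 F2288
G1 X30.4809 Y65.0554 F2288
M5
G0 X0.0000 Y0.0000

Since the viewBox matches the mm dimensions, user units are millimetres directly. The only transform is the Y-flip y_m = 165.3580 − y_svg.

Shape 1 is a rectangle drawn with `<rect>`. Its stroke #000000 means score at S515, F2288. After flipping Y the toolpath is (20.8843,80.7268) → (45.8870,80.7268) → (45.8870,65.0701) → (20.8843,65.0701) → (20.8843,80.7268), returning to the start.

Shape 2 is a line segment drawn with `<path>`. Its stroke #0000ff means engrave at S218, F4820. After flipping Y the toolpath is (26.0485,28.7509) → (88.7838,139.4997).

Shape 3 is a open polyline drawn with `<polyline>`. Its stroke #0000ff means engrave at S218, F4820. After flipping Y the toolpath is (10.4764,150.3559) → (29.5105,119.8791) → (22.1947,71.2827) → (87.1120,12.7770) → (144.7139,25.0493).

Shape 4 is a rectangle drawn with `<rect>`. Its stroke #ff8800 means cut at S852, F1036. After flipping Y the toolpath is (120.2400,76.5001) → (217.5066,76.5001) → (217.5066,11.9303) → (120.2400,11.9303) → (120.2400,76.5001), returning to the start.

Shape 5 is a rectangle drawn with `<path>`. Its stroke #ff8800 means cut at S852, F1036. After flipping Y the toolpath is (9.7484,103.6388) → (37.3528,103.6388) → (37.3528,41.2263) → (9.7484,41.2263) → (9.7484,103.6388), returning to the start.

Shape 6 is a open polyline drawn with `<path>`. Its stroke #0000ff means engrave at S218, F4820. After flipping Y the toolpath is (39.9732,142.0679) → (108.4182,157.3553) → (107.5503,14.9707) → (224.8371,47.3841).

Shape 7 is a regular polygon drawn with `<path>`. Its stroke #ff8800 means cut at S852, F1036. After flipping Y the toolpath is (48.8779,119.0974) → (76.0317,108.4179) → (53.2061,90.2417) → (48.8779,119.0974), returning to the start.

Shape 8 is a cubic bezier drawn with `<path>`. Its stroke #000000 means score at S515, F2288. After flipping Y the toolpath is (12.7264,14.7005) → (24.0561,18.7790) → (30.4839,36.2628) → (32.4716,55.5542) → (30.4809,65.0554).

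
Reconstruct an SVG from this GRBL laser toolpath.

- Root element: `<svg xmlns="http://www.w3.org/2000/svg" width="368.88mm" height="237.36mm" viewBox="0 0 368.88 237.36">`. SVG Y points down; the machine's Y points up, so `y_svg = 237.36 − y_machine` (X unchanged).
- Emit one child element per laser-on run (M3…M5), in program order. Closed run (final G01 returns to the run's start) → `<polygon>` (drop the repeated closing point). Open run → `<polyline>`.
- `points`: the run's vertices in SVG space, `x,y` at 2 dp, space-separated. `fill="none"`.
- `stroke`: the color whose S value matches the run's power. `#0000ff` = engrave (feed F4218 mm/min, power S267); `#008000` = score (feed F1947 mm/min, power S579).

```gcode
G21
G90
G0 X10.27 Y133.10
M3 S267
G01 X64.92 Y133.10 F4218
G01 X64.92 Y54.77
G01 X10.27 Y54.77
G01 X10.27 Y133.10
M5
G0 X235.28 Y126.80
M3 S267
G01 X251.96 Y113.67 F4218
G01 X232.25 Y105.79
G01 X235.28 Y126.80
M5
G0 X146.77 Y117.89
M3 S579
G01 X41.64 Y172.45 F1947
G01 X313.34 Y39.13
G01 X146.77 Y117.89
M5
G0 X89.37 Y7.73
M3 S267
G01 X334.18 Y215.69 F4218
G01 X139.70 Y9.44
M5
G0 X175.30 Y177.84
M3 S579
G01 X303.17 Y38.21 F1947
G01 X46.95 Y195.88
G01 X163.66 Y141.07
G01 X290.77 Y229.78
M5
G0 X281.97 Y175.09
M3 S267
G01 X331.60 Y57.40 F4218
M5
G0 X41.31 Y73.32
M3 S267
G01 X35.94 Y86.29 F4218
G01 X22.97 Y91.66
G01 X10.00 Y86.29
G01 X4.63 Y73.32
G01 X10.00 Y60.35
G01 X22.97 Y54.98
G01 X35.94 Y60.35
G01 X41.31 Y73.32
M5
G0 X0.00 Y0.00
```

y_svg = 237.36 − y_m.

[1] S267→`#0000ff` (engrave); closed run; points: 10.27,104.26 64.92,104.26 64.92,182.59 10.27,182.59

[2] S267→`#0000ff` (engrave); closed run; points: 235.28,110.56 251.96,123.69 232.25,131.57

[3] S579→`#008000` (score); closed run; points: 146.77,119.47 41.64,64.91 313.34,198.23

[4] S267→`#0000ff` (engrave); open run; points: 89.37,229.63 334.18,21.67 139.70,227.92

[5] S579→`#008000` (score); open run; points: 175.30,59.52 303.17,199.15 46.95,41.48 163.66,96.29 290.77,7.58

[6] S267→`#0000ff` (engrave); open run; points: 281.97,62.27 331.60,179.96

[7] S267→`#0000ff` (engrave); closed run; points: 41.31,164.04 35.94,151.07 22.97,145.70 10.00,151.07 4.63,164.04 10.00,177.01 22.97,182.38 35.94,177.01

<svg xmlns="http://www.w3.org/2000/svg" width="368.88mm" height="237.36mm" viewBox="0 0 368.88 237.36">
  <polygon points="10.27,104.26 64.92,104.26 64.92,182.59 10.27,182.59" fill="none" stroke="#0000ff"/>
  <polygon points="235.28,110.56 251.96,123.69 232.25,131.57" fill="none" stroke="#0000ff"/>
  <polygon points="146.77,119.47 41.64,64.91 313.34,198.23" fill="none" stroke="#008000"/>
  <polyline points="89.37,229.63 334.18,21.67 139.70,227.92" fill="none" stroke="#0000ff"/>
  <polyline points="175.30,59.52 303.17,199.15 46.95,41.48 163.66,96.29 290.77,7.58" fill="none" stroke="#008000"/>
  <polyline points="281.97,62.27 331.60,179.96" fill="none" stroke="#0000ff"/>
  <polygon points="41.31,164.04 35.94,151.07 22.97,145.70 10.00,151.07 4.63,164.04 10.00,177.01 22.97,182.38 35.94,177.01" fill="none" stroke="#0000ff"/>
</svg>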